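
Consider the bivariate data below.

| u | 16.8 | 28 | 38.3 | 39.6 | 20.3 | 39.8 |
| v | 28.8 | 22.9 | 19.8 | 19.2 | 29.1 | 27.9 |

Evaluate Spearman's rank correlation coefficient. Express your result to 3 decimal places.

Rank u: 1, 3, 4, 5, 2, 6
Rank v: 5, 3, 2, 1, 6, 4
d = rank(u) − rank(v): -4, 0, 2, 4, -4, 2; Σd² = 56
ρ = 1 − 6Σd² / [n(n²−1)] = 1 − 6×56 / (6×35) = 1 − 336/210 ≈ -0.600

-0.600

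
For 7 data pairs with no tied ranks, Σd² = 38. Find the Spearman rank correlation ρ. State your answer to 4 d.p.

ρ = 1 − 6Σd² / [n(n²−1)] = 1 − 6×38 / (7×48)
  = 1 − 228/336 = 1 − 0.67857 ≈ 0.3214

0.3214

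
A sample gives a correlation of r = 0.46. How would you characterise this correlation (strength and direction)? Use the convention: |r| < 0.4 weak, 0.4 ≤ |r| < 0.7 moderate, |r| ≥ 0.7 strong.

r = 0.46 > 0 so the relationship is positive.
|r| = 0.46, which falls in the moderate range.

moderate positive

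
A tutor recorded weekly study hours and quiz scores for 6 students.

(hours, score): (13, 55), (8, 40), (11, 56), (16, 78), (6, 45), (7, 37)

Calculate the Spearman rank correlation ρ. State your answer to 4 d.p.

0.7714

Rank hours: 5, 3, 4, 6, 1, 2
Rank score: 4, 2, 5, 6, 3, 1
d = rank(hours) − rank(score): 1, 1, -1, 0, -2, 1; Σd² = 8
ρ = 1 − 6Σd² / [n(n²−1)] = 1 − 6×8 / (6×35) = 1 − 48/210 ≈ 0.7714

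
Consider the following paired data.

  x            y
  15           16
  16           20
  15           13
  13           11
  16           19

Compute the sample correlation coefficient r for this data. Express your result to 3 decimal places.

n = 5, Σx = 75, Σy = 79, Σx² = 1131, Σy² = 1307, Σxy = 1202
nΣxy − ΣxΣy = 6010 − 5925 = 85
nΣx² − (Σx)² = 5655 − 5625 = 30; nΣy² − (Σy)² = 6535 − 6241 = 294
r = 85 / √(30 × 294) = 85 / 93.9149 ≈ 0.905

0.905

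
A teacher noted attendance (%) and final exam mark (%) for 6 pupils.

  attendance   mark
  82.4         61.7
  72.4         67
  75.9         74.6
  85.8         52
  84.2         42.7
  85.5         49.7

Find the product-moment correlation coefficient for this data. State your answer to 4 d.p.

-0.8191

n = 6, Σx = 486.2, Σy = 347.7, Σx² = 39553.86, Σy² = 20858.43, Σxy = 27903.31
nΣxy − ΣxΣy = 167419.86 − 169051.74 = -1631.88
nΣx² − (Σx)² = 237323.16 − 236390.44 = 932.72; nΣy² − (Σy)² = 125150.58 − 120895.29 = 4255.29
r = -1631.88 / √(932.72 × 4255.29) = -1631.88 / 1992.2334 ≈ -0.8191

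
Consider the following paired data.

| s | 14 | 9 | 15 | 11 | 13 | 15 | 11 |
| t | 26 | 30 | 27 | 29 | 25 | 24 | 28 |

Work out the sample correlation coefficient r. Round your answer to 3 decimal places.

n = 7, Σs = 88, Σt = 189, Σs² = 1138, Σt² = 5131, Σst = 2351
nΣst − ΣsΣt = 16457 − 16632 = -175
nΣs² − (Σs)² = 7966 − 7744 = 222; nΣt² − (Σt)² = 35917 − 35721 = 196
r = -175 / √(222 × 196) = -175 / 208.5953 ≈ -0.839

-0.839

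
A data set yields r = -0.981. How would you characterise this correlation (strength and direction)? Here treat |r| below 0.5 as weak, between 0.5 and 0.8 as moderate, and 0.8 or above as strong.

strong negative

r = -0.981 < 0 so the relationship is negative.
|r| = 0.981, which falls in the strong range.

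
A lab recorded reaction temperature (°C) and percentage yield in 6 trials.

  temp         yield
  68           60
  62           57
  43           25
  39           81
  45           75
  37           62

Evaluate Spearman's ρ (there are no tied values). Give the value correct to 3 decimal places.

-0.371

Rank temp: 6, 5, 3, 2, 4, 1
Rank yield: 3, 2, 1, 6, 5, 4
d = rank(temp) − rank(yield): 3, 3, 2, -4, -1, -3; Σd² = 48
ρ = 1 − 6Σd² / [n(n²−1)] = 1 − 6×48 / (6×35) = 1 − 288/210 ≈ -0.371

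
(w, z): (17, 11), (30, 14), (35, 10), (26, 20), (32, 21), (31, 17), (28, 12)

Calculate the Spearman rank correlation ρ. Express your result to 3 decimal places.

0.036

Rank w: 1, 4, 7, 2, 6, 5, 3
Rank z: 2, 4, 1, 6, 7, 5, 3
d = rank(w) − rank(z): -1, 0, 6, -4, -1, 0, 0; Σd² = 54
ρ = 1 − 6Σd² / [n(n²−1)] = 1 − 6×54 / (7×48) = 1 − 324/336 ≈ 0.036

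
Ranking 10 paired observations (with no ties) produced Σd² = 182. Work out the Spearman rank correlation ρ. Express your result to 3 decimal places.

-0.103

ρ = 1 − 6Σd² / [n(n²−1)] = 1 − 6×182 / (10×99)
  = 1 − 1092/990 = 1 − 1.1030 ≈ -0.103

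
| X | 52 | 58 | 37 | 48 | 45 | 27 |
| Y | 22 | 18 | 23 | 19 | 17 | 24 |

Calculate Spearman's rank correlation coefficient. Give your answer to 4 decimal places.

Rank X: 5, 6, 2, 4, 3, 1
Rank Y: 4, 2, 5, 3, 1, 6
d = rank(X) − rank(Y): 1, 4, -3, 1, 2, -5; Σd² = 56
ρ = 1 − 6Σd² / [n(n²−1)] = 1 − 6×56 / (6×35) = 1 − 336/210 ≈ -0.6000

-0.6000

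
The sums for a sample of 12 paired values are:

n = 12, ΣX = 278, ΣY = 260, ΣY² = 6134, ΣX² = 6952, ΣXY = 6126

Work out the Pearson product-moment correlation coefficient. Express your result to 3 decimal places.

0.203

r = (nΣXY − ΣXΣY) / √[(nΣX² − (ΣX)²)(nΣY² − (ΣY)²)]
Numerator: 12×6126 − 278×260 = 1232
Denominator: √[(83424 − 77284)(73608 − 67600)] = √[6140 × 6008] = 6073.6414
r = 1232 / 6073.6414 ≈ 0.203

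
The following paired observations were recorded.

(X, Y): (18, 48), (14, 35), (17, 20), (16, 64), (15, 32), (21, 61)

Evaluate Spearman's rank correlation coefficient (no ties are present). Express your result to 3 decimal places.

0.314

Rank X: 5, 1, 4, 3, 2, 6
Rank Y: 4, 3, 1, 6, 2, 5
d = rank(X) − rank(Y): 1, -2, 3, -3, 0, 1; Σd² = 24
ρ = 1 − 6Σd² / [n(n²−1)] = 1 − 6×24 / (6×35) = 1 − 144/210 ≈ 0.314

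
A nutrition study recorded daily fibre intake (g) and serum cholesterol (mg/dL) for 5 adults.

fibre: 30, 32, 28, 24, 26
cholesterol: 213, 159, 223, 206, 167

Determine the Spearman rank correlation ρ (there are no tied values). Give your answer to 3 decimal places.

Rank fibre: 4, 5, 3, 1, 2
Rank cholesterol: 4, 1, 5, 3, 2
d = rank(fibre) − rank(cholesterol): 0, 4, -2, -2, 0; Σd² = 24
ρ = 1 − 6Σd² / [n(n²−1)] = 1 − 6×24 / (5×24) = 1 − 144/120 ≈ -0.200

-0.200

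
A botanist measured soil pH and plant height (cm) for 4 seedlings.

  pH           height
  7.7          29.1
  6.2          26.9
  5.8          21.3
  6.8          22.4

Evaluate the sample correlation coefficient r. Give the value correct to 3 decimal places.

n = 4, Σx = 26.5, Σy = 99.7, Σx² = 177.61, Σy² = 2525.87, Σxy = 666.71
nΣxy − ΣxΣy = 2666.84 − 2642.05 = 24.79
nΣx² − (Σx)² = 710.44 − 702.25 = 8.19; nΣy² − (Σy)² = 10103.48 − 9940.09 = 163.39
r = 24.79 / √(8.19 × 163.39) = 24.79 / 36.5809 ≈ 0.678

0.678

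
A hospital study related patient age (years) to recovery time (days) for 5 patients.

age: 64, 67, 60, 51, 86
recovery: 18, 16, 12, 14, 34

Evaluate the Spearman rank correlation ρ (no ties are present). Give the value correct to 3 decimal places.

Rank age: 3, 4, 2, 1, 5
Rank recovery: 4, 3, 1, 2, 5
d = rank(age) − rank(recovery): -1, 1, 1, -1, 0; Σd² = 4
ρ = 1 − 6Σd² / [n(n²−1)] = 1 − 6×4 / (5×24) = 1 − 24/120 ≈ 0.800

0.800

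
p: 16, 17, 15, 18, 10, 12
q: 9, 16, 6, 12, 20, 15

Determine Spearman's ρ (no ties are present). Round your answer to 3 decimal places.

-0.314

Rank p: 4, 5, 3, 6, 1, 2
Rank q: 2, 5, 1, 3, 6, 4
d = rank(p) − rank(q): 2, 0, 2, 3, -5, -2; Σd² = 46
ρ = 1 − 6Σd² / [n(n²−1)] = 1 − 6×46 / (6×35) = 1 − 276/210 ≈ -0.314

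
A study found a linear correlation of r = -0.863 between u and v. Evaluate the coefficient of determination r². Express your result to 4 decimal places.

0.7448

r² = (-0.863)² = 0.7448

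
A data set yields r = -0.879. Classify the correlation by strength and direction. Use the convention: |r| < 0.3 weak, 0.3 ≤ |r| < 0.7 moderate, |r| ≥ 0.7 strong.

r = -0.879 < 0 so the relationship is negative.
|r| = 0.879, which falls in the strong range.

strong negative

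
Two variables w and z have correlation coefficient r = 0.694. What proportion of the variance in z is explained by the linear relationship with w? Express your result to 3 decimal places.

0.482

r² = (0.694)² = 0.482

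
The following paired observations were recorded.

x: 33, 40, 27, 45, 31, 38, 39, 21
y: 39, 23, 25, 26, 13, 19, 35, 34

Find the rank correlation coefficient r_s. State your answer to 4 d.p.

0.0000

Rank x: 4, 7, 2, 8, 3, 5, 6, 1
Rank y: 8, 3, 4, 5, 1, 2, 7, 6
d = rank(x) − rank(y): -4, 4, -2, 3, 2, 3, -1, -5; Σd² = 84
ρ = 1 − 6Σd² / [n(n²−1)] = 1 − 6×84 / (8×63) = 1 − 504/504 ≈ 0.0000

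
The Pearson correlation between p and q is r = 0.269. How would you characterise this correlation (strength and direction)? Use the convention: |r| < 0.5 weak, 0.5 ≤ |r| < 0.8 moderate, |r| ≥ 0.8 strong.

weak positive

r = 0.269 > 0 so the relationship is positive.
|r| = 0.269, which falls in the weak range.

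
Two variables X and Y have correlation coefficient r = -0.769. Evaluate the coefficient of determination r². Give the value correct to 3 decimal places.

0.591

r² = (-0.769)² = 0.591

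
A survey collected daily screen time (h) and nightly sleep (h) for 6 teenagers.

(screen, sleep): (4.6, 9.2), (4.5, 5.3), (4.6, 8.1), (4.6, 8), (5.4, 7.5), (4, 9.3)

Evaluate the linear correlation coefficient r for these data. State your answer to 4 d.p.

-0.2750

n = 6, Σx = 27.7, Σy = 47.4, Σx² = 128.89, Σy² = 385.08, Σxy = 217.93
nΣxy − ΣxΣy = 1307.58 − 1312.98 = -5.4
nΣx² − (Σx)² = 773.34 − 767.29 = 6.05; nΣy² − (Σy)² = 2310.48 − 2246.76 = 63.72
r = -5.4 / √(6.05 × 63.72) = -5.4 / 19.6343 ≈ -0.2750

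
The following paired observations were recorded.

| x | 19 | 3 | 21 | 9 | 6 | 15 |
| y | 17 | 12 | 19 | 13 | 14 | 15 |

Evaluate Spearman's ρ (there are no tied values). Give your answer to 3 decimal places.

0.943

Rank x: 5, 1, 6, 3, 2, 4
Rank y: 5, 1, 6, 2, 3, 4
d = rank(x) − rank(y): 0, 0, 0, 1, -1, 0; Σd² = 2
ρ = 1 − 6Σd² / [n(n²−1)] = 1 − 6×2 / (6×35) = 1 − 12/210 ≈ 0.943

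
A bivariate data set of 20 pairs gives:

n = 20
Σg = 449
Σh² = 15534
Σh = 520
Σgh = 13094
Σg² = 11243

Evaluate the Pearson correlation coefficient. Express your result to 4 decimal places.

0.9279

r = (nΣgh − ΣgΣh) / √[(nΣg² − (Σg)²)(nΣh² − (Σh)²)]
Numerator: 20×13094 − 449×520 = 28400
Denominator: √[(224860 − 201601)(310680 − 270400)] = √[23259 × 40280] = 30608.3734
r = 28400 / 30608.3734 ≈ 0.9279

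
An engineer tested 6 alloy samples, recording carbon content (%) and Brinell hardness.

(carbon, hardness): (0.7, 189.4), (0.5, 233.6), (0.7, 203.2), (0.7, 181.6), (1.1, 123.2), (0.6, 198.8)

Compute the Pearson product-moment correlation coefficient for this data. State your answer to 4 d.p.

-0.9699

n = 6, Σx = 4.3, Σy = 1129.8, Σx² = 3.29, Σy² = 219409.8, Σxy = 773.54
nΣxy − ΣxΣy = 4641.24 − 4858.14 = -216.9
nΣx² − (Σx)² = 19.74 − 18.49 = 1.25; nΣy² − (Σy)² = 1316458.8 − 1276448.04 = 40010.76
r = -216.9 / √(1.25 × 40010.76) = -216.9 / 223.6369 ≈ -0.9699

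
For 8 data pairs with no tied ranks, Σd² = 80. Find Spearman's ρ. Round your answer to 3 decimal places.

ρ = 1 − 6Σd² / [n(n²−1)] = 1 − 6×80 / (8×63)
  = 1 − 480/504 = 1 − 0.9524 ≈ 0.048

0.048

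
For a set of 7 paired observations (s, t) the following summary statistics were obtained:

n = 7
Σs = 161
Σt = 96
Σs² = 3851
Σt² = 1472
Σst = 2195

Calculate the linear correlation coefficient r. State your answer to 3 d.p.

-0.086

r = (nΣst − ΣsΣt) / √[(nΣs² − (Σs)²)(nΣt² − (Σt)²)]
Numerator: 7×2195 − 161×96 = -91
Denominator: √[(26957 − 25921)(10304 − 9216)] = √[1036 × 1088] = 1061.6817
r = -91 / 1061.6817 ≈ -0.086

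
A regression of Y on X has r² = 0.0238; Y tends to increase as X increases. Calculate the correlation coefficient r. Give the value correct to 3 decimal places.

0.154

|r| = √0.0238 = 0.154
The association is positive, so r = 0.154.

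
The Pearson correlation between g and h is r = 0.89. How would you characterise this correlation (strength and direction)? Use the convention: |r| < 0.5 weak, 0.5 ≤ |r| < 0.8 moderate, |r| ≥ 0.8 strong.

strong positive

r = 0.89 > 0 so the relationship is positive.
|r| = 0.89, which falls in the strong range.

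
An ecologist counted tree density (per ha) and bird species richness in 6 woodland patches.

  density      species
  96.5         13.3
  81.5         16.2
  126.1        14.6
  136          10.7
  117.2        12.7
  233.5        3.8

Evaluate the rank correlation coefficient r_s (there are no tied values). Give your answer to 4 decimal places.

-0.8286

Rank density: 2, 1, 4, 5, 3, 6
Rank species: 4, 6, 5, 2, 3, 1
d = rank(density) − rank(species): -2, -5, -1, 3, 0, 5; Σd² = 64
ρ = 1 − 6Σd² / [n(n²−1)] = 1 − 6×64 / (6×35) = 1 − 384/210 ≈ -0.8286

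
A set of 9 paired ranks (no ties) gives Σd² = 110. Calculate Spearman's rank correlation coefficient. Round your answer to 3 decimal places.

0.083

ρ = 1 − 6Σd² / [n(n²−1)] = 1 − 6×110 / (9×80)
  = 1 − 660/720 = 1 − 0.9167 ≈ 0.083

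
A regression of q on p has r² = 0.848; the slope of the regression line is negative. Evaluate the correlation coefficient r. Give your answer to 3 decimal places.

-0.921

|r| = √0.848 = 0.921
The association is negative, so r = −0.921.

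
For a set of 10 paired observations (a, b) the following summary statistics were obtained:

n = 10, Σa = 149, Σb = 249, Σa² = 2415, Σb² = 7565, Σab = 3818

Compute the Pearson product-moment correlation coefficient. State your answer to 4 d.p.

r = (nΣab − ΣaΣb) / √[(nΣa² − (Σa)²)(nΣb² − (Σb)²)]
Numerator: 10×3818 − 149×249 = 1079
Denominator: √[(24150 − 22201)(75650 − 62001)] = √[1949 × 13649] = 5157.7031
r = 1079 / 5157.7031 ≈ 0.2092

0.2092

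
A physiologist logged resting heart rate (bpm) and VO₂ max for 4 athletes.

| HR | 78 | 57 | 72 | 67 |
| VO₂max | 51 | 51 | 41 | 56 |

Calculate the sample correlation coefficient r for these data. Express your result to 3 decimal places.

n = 4, Σx = 274, Σy = 199, Σx² = 19006, Σy² = 10019, Σxy = 13589
nΣxy − ΣxΣy = 54356 − 54526 = -170
nΣx² − (Σx)² = 76024 − 75076 = 948; nΣy² − (Σy)² = 40076 − 39601 = 475
r = -170 / √(948 × 475) = -170 / 671.0440 ≈ -0.253

-0.253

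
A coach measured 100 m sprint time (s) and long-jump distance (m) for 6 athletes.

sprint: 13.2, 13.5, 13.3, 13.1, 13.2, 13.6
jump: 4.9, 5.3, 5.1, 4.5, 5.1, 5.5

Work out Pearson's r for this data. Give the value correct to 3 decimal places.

n = 6, Σx = 79.9, Σy = 30.4, Σx² = 1064.19, Σy² = 154.62, Σxy = 405.13
nΣxy − ΣxΣy = 2430.78 − 2428.96 = 1.82
nΣx² − (Σx)² = 6385.14 − 6384.01 = 1.13; nΣy² − (Σy)² = 927.72 − 924.16 = 3.56
r = 1.82 / √(1.13 × 3.56) = 1.82 / 2.0057 ≈ 0.907

0.907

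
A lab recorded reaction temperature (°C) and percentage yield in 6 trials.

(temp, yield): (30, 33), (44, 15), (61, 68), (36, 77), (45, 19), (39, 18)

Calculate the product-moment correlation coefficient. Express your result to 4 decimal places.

0.2431

n = 6, Σx = 255, Σy = 230, Σx² = 11399, Σy² = 12552, Σxy = 10127
nΣxy − ΣxΣy = 60762 − 58650 = 2112
nΣx² − (Σx)² = 68394 − 65025 = 3369; nΣy² − (Σy)² = 75312 − 52900 = 22412
r = 2112 / √(3369 × 22412) = 2112 / 8689.4205 ≈ 0.2431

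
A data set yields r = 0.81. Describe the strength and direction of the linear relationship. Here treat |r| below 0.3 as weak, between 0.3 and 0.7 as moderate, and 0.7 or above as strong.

r = 0.81 > 0 so the relationship is positive.
|r| = 0.81, which falls in the strong range.

strong positive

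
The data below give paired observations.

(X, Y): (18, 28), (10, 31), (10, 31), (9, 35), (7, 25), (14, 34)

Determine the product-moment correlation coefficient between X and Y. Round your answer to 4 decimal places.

0.0629

n = 6, ΣX = 68, ΣY = 184, ΣX² = 850, ΣY² = 5712, ΣXY = 2090
nΣXY − ΣXΣY = 12540 − 12512 = 28
nΣX² − (ΣX)² = 5100 − 4624 = 476; nΣY² − (ΣY)² = 34272 − 33856 = 416
r = 28 / √(476 × 416) = 28 / 444.9899 ≈ 0.0629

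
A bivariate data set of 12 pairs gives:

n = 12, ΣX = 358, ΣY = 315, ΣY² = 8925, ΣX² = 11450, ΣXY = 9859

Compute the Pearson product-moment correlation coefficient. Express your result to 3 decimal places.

0.649

r = (nΣXY − ΣXΣY) / √[(nΣX² − (ΣX)²)(nΣY² − (ΣY)²)]
Numerator: 12×9859 − 358×315 = 5538
Denominator: √[(137400 − 128164)(107100 − 99225)] = √[9236 × 7875] = 8528.3938
r = 5538 / 8528.3938 ≈ 0.649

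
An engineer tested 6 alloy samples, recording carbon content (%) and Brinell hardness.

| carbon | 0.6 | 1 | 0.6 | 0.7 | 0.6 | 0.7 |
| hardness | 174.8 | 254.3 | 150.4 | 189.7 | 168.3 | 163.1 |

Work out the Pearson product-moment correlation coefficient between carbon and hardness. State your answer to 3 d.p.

0.938

n = 6, Σx = 4.2, Σy = 1100.6, Σx² = 3.06, Σy² = 208756.28, Σxy = 797.36
nΣxy − ΣxΣy = 4784.16 − 4622.52 = 161.64
nΣx² − (Σx)² = 18.36 − 17.64 = 0.72; nΣy² − (Σy)² = 1252537.68 − 1211320.36 = 41217.32
r = 161.64 / √(0.72 × 41217.32) = 161.64 / 172.2686 ≈ 0.938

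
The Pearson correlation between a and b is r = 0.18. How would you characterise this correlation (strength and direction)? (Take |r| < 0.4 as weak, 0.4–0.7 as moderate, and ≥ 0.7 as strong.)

r = 0.18 > 0 so the relationship is positive.
|r| = 0.18, which falls in the weak range.

weak positive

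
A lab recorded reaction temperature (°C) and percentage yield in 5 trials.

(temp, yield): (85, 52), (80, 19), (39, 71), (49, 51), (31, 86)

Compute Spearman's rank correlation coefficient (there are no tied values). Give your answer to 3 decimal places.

-0.700

Rank temp: 5, 4, 2, 3, 1
Rank yield: 3, 1, 4, 2, 5
d = rank(temp) − rank(yield): 2, 3, -2, 1, -4; Σd² = 34
ρ = 1 − 6Σd² / [n(n²−1)] = 1 − 6×34 / (5×24) = 1 − 204/120 ≈ -0.700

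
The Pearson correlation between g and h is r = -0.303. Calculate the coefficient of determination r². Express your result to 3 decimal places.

0.092

r² = (-0.303)² = 0.092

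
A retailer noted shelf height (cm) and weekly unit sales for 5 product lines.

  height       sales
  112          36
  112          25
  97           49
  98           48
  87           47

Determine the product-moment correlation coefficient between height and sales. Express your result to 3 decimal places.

n = 5, Σx = 506, Σy = 205, Σx² = 51670, Σy² = 8835, Σxy = 20378
nΣxy − ΣxΣy = 101890 − 103730 = -1840
nΣx² − (Σx)² = 258350 − 256036 = 2314; nΣy² − (Σy)² = 44175 − 42025 = 2150
r = -1840 / √(2314 × 2150) = -1840 / 2230.4932 ≈ -0.825

-0.825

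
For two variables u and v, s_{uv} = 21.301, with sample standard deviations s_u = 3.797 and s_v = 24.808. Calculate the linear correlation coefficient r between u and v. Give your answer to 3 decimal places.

r = Cov(u,v) / (s_u · s_v) = 21.301 / (3.797 × 24.808)
  = 21.301 / 94.1960 ≈ 0.226

0.226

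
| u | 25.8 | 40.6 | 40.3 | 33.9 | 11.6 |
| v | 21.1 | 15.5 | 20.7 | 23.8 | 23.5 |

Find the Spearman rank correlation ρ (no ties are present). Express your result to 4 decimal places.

Rank u: 2, 5, 4, 3, 1
Rank v: 3, 1, 2, 5, 4
d = rank(u) − rank(v): -1, 4, 2, -2, -3; Σd² = 34
ρ = 1 − 6Σd² / [n(n²−1)] = 1 − 6×34 / (5×24) = 1 − 204/120 ≈ -0.7000

-0.7000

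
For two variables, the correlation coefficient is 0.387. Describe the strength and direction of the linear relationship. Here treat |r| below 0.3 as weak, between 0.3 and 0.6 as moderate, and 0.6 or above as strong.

moderate positive

r = 0.387 > 0 so the relationship is positive.
|r| = 0.387, which falls in the moderate range.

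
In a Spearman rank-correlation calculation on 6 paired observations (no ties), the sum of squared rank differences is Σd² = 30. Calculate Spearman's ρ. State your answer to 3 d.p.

0.143

ρ = 1 − 6Σd² / [n(n²−1)] = 1 − 6×30 / (6×35)
  = 1 − 180/210 = 1 − 0.8571 ≈ 0.143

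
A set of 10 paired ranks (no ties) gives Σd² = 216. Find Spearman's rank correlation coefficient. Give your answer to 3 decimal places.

ρ = 1 − 6Σd² / [n(n²−1)] = 1 − 6×216 / (10×99)
  = 1 − 1296/990 = 1 − 1.3091 ≈ -0.309

-0.309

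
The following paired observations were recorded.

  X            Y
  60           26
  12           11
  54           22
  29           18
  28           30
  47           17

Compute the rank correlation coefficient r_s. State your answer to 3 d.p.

Rank X: 6, 1, 5, 3, 2, 4
Rank Y: 5, 1, 4, 3, 6, 2
d = rank(X) − rank(Y): 1, 0, 1, 0, -4, 2; Σd² = 22
ρ = 1 − 6Σd² / [n(n²−1)] = 1 − 6×22 / (6×35) = 1 − 132/210 ≈ 0.371

0.371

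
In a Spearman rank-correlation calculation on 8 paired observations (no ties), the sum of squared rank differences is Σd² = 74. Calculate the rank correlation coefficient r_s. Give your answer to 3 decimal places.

ρ = 1 − 6Σd² / [n(n²−1)] = 1 − 6×74 / (8×63)
  = 1 − 444/504 = 1 − 0.8810 ≈ 0.119

0.119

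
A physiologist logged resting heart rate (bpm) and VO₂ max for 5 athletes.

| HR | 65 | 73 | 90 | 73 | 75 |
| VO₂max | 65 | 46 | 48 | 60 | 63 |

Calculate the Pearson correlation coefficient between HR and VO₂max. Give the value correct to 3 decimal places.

-0.618

n = 5, Σx = 376, Σy = 282, Σx² = 28608, Σy² = 16214, Σxy = 21008
nΣxy − ΣxΣy = 105040 − 106032 = -992
nΣx² − (Σx)² = 143040 − 141376 = 1664; nΣy² − (Σy)² = 81070 − 79524 = 1546
r = -992 / √(1664 × 1546) = -992 / 1603.9152 ≈ -0.618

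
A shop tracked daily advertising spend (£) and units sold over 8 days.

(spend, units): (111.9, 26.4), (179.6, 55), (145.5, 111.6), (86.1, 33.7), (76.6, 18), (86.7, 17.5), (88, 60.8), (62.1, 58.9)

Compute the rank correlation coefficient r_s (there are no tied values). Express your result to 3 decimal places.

Rank spend: 6, 8, 7, 3, 2, 4, 5, 1
Rank units: 3, 5, 8, 4, 2, 1, 7, 6
d = rank(spend) − rank(units): 3, 3, -1, -1, 0, 3, -2, -5; Σd² = 58
ρ = 1 − 6Σd² / [n(n²−1)] = 1 − 6×58 / (8×63) = 1 − 348/504 ≈ 0.310

0.310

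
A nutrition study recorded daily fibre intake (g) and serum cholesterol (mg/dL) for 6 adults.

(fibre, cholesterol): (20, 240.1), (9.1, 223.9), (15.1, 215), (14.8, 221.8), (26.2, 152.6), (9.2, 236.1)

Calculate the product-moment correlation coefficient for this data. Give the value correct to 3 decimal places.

n = 6, Σx = 94.4, Σy = 1289.5, Σx² = 1700.94, Σy² = 282229.43, Σxy = 19538.87
nΣxy − ΣxΣy = 117233.22 − 121728.8 = -4495.58
nΣx² − (Σx)² = 10205.64 − 8911.36 = 1294.28; nΣy² − (Σy)² = 1693376.58 − 1662810.25 = 30566.33
r = -4495.58 / √(1294.28 × 30566.33) = -4495.58 / 6289.7845 ≈ -0.715

-0.715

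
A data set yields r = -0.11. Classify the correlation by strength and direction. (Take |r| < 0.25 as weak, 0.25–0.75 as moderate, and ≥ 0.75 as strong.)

weak negative

r = -0.11 < 0 so the relationship is negative.
|r| = 0.11, which falls in the weak range.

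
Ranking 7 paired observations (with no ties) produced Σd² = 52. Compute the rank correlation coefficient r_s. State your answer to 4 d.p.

ρ = 1 − 6Σd² / [n(n²−1)] = 1 − 6×52 / (7×48)
  = 1 − 312/336 = 1 − 0.92857 ≈ 0.0714

0.0714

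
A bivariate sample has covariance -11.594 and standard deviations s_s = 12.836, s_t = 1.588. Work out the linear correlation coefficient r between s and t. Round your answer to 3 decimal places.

-0.569

r = Cov(s,t) / (s_s · s_t) = -11.594 / (12.836 × 1.588)
  = -11.594 / 20.3836 ≈ -0.569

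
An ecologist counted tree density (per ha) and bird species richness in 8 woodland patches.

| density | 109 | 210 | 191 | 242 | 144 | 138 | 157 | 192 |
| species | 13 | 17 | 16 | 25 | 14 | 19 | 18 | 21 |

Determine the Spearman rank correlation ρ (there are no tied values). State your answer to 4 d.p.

Rank density: 1, 7, 5, 8, 3, 2, 4, 6
Rank species: 1, 4, 3, 8, 2, 6, 5, 7
d = rank(density) − rank(species): 0, 3, 2, 0, 1, -4, -1, -1; Σd² = 32
ρ = 1 − 6Σd² / [n(n²−1)] = 1 − 6×32 / (8×63) = 1 − 192/504 ≈ 0.6190

0.6190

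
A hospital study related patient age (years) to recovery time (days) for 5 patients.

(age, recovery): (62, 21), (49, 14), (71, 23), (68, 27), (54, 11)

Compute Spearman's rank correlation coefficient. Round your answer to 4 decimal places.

0.8000

Rank age: 3, 1, 5, 4, 2
Rank recovery: 3, 2, 4, 5, 1
d = rank(age) − rank(recovery): 0, -1, 1, -1, 1; Σd² = 4
ρ = 1 − 6Σd² / [n(n²−1)] = 1 − 6×4 / (5×24) = 1 − 24/120 ≈ 0.8000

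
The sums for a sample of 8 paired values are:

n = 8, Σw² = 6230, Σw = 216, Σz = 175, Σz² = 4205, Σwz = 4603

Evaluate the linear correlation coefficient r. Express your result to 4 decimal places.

-0.3150

r = (nΣwz − ΣwΣz) / √[(nΣw² − (Σw)²)(nΣz² − (Σz)²)]
Numerator: 8×4603 − 216×175 = -976
Denominator: √[(49840 − 46656)(33640 − 30625)] = √[3184 × 3015] = 3098.3479
r = -976 / 3098.3479 ≈ -0.3150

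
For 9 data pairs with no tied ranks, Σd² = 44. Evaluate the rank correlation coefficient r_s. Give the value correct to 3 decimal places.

ρ = 1 − 6Σd² / [n(n²−1)] = 1 − 6×44 / (9×80)
  = 1 − 264/720 = 1 − 0.3667 ≈ 0.633

0.633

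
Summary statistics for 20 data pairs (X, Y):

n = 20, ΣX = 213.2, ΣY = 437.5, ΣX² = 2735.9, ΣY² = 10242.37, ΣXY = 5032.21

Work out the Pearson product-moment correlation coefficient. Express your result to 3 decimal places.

r = (nΣXY − ΣXΣY) / √[(nΣX² − (ΣX)²)(nΣY² − (ΣY)²)]
Numerator: 20×5032.21 − 213.2×437.5 = 7369.2
Denominator: √[(54718 − 45454.24)(204847.4 − 191406.25)] = √[9263.76 × 13441.15] = 11158.6553
r = 7369.2 / 11158.6553 ≈ 0.660

0.660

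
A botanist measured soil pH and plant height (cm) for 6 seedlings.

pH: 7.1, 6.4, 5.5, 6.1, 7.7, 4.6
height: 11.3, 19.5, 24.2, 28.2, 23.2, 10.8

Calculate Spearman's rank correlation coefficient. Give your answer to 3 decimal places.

0.086

Rank pH: 5, 4, 2, 3, 6, 1
Rank height: 2, 3, 5, 6, 4, 1
d = rank(pH) − rank(height): 3, 1, -3, -3, 2, 0; Σd² = 32
ρ = 1 − 6Σd² / [n(n²−1)] = 1 − 6×32 / (6×35) = 1 − 192/210 ≈ 0.086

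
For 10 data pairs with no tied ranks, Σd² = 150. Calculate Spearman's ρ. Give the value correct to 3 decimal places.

ρ = 1 − 6Σd² / [n(n²−1)] = 1 − 6×150 / (10×99)
  = 1 − 900/990 = 1 − 0.9091 ≈ 0.091

0.091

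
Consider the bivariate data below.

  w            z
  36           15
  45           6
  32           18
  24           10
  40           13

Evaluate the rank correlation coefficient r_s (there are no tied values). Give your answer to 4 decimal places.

Rank w: 3, 5, 2, 1, 4
Rank z: 4, 1, 5, 2, 3
d = rank(w) − rank(z): -1, 4, -3, -1, 1; Σd² = 28
ρ = 1 − 6Σd² / [n(n²−1)] = 1 − 6×28 / (5×24) = 1 − 168/120 ≈ -0.4000

-0.4000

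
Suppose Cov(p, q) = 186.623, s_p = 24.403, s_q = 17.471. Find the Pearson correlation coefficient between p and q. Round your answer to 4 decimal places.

0.4377

r = Cov(p,q) / (s_p · s_q) = 186.623 / (24.403 × 17.471)
  = 186.623 / 426.3448 ≈ 0.4377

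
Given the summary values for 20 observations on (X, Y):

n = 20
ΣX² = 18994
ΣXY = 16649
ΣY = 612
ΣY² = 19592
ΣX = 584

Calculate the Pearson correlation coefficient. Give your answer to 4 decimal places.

-0.9427

r = (nΣXY − ΣXΣY) / √[(nΣX² − (ΣX)²)(nΣY² − (ΣY)²)]
Numerator: 20×16649 − 584×612 = -24428
Denominator: √[(379880 − 341056)(391840 − 374544)] = √[38824 × 17296] = 25913.3152
r = -24428 / 25913.3152 ≈ -0.9427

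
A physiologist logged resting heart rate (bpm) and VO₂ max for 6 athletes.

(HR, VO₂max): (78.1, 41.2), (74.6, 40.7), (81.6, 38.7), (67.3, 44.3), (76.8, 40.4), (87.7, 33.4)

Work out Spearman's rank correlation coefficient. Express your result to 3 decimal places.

Rank HR: 4, 2, 5, 1, 3, 6
Rank VO₂max: 5, 4, 2, 6, 3, 1
d = rank(HR) − rank(VO₂max): -1, -2, 3, -5, 0, 5; Σd² = 64
ρ = 1 − 6Σd² / [n(n²−1)] = 1 − 6×64 / (6×35) = 1 − 384/210 ≈ -0.829

-0.829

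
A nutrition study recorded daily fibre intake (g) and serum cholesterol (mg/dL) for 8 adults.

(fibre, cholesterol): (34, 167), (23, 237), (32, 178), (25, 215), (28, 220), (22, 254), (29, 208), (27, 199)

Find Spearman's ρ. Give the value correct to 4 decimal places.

-0.8810

Rank fibre: 8, 2, 7, 3, 5, 1, 6, 4
Rank cholesterol: 1, 7, 2, 5, 6, 8, 4, 3
d = rank(fibre) − rank(cholesterol): 7, -5, 5, -2, -1, -7, 2, 1; Σd² = 158
ρ = 1 − 6Σd² / [n(n²−1)] = 1 − 6×158 / (8×63) = 1 − 948/504 ≈ -0.8810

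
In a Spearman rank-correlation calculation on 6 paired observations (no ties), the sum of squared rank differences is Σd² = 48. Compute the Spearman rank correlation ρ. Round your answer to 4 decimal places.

-0.3714

ρ = 1 − 6Σd² / [n(n²−1)] = 1 − 6×48 / (6×35)
  = 1 − 288/210 = 1 − 1.37143 ≈ -0.3714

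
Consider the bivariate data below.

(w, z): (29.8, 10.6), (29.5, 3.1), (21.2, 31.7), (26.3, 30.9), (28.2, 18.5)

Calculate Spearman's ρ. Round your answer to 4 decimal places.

-0.9000

Rank w: 5, 4, 1, 2, 3
Rank z: 2, 1, 5, 4, 3
d = rank(w) − rank(z): 3, 3, -4, -2, 0; Σd² = 38
ρ = 1 − 6Σd² / [n(n²−1)] = 1 − 6×38 / (5×24) = 1 − 228/120 ≈ -0.9000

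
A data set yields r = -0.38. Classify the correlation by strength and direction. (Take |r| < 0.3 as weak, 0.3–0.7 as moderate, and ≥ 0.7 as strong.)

r = -0.38 < 0 so the relationship is negative.
|r| = 0.38, which falls in the moderate range.

moderate negative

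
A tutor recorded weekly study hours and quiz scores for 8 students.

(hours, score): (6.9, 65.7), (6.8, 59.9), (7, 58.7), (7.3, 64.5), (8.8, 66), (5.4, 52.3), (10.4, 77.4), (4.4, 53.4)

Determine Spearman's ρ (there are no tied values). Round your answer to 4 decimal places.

Rank hours: 4, 3, 5, 6, 7, 2, 8, 1
Rank score: 6, 4, 3, 5, 7, 1, 8, 2
d = rank(hours) − rank(score): -2, -1, 2, 1, 0, 1, 0, -1; Σd² = 12
ρ = 1 − 6Σd² / [n(n²−1)] = 1 − 6×12 / (8×63) = 1 − 72/504 ≈ 0.8571

0.8571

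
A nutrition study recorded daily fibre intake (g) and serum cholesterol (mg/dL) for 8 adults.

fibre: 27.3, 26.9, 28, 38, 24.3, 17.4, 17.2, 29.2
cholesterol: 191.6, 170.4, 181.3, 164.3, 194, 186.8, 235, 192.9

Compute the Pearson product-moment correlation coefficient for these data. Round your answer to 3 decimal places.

-0.707

n = 8, Σx = 208.3, Σy = 1516.3, Σx² = 5738.63, Σy² = 290576.55, Σxy = 38773.44
nΣxy − ΣxΣy = 310187.52 − 315845.29 = -5657.77
nΣx² − (Σx)² = 45909.04 − 43388.89 = 2520.15; nΣy² − (Σy)² = 2324612.4 − 2299165.69 = 25446.71
r = -5657.77 / √(2520.15 × 25446.71) = -5657.77 / 8008.0913 ≈ -0.707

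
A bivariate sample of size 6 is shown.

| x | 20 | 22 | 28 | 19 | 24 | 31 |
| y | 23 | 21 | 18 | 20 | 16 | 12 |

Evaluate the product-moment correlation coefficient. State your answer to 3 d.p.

-0.846

n = 6, Σx = 144, Σy = 110, Σx² = 3566, Σy² = 2094, Σxy = 2562
nΣxy − ΣxΣy = 15372 − 15840 = -468
nΣx² − (Σx)² = 21396 − 20736 = 660; nΣy² − (Σy)² = 12564 − 12100 = 464
r = -468 / √(660 × 464) = -468 / 553.3896 ≈ -0.846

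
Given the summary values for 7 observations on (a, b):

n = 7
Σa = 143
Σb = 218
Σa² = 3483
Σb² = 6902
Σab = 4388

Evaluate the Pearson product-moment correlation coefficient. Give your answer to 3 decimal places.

-0.260

r = (nΣab − ΣaΣb) / √[(nΣa² − (Σa)²)(nΣb² − (Σb)²)]
Numerator: 7×4388 − 143×218 = -458
Denominator: √[(24381 − 20449)(48314 − 47524)] = √[3932 × 790] = 1762.4642
r = -458 / 1762.4642 ≈ -0.260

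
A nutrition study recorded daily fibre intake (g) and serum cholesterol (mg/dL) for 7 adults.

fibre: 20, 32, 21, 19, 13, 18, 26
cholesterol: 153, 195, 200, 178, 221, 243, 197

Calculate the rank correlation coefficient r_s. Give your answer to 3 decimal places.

Rank fibre: 4, 7, 5, 3, 1, 2, 6
Rank cholesterol: 1, 3, 5, 2, 6, 7, 4
d = rank(fibre) − rank(cholesterol): 3, 4, 0, 1, -5, -5, 2; Σd² = 80
ρ = 1 − 6Σd² / [n(n²−1)] = 1 − 6×80 / (7×48) = 1 − 480/336 ≈ -0.429

-0.429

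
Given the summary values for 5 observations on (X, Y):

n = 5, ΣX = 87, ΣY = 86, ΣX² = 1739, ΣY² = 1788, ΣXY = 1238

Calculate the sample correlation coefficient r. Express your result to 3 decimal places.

r = (nΣXY − ΣXΣY) / √[(nΣX² − (ΣX)²)(nΣY² − (ΣY)²)]
Numerator: 5×1238 − 87×86 = -1292
Denominator: √[(8695 − 7569)(8940 − 7396)] = √[1126 × 1544] = 1318.5386
r = -1292 / 1318.5386 ≈ -0.980

-0.980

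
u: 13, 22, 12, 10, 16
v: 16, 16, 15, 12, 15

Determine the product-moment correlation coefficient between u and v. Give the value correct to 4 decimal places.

0.6387

n = 5, Σu = 73, Σv = 74, Σu² = 1153, Σv² = 1106, Σuv = 1100
nΣuv − ΣuΣv = 5500 − 5402 = 98
nΣu² − (Σu)² = 5765 − 5329 = 436; nΣv² − (Σv)² = 5530 − 5476 = 54
r = 98 / √(436 × 54) = 98 / 153.4405 ≈ 0.6387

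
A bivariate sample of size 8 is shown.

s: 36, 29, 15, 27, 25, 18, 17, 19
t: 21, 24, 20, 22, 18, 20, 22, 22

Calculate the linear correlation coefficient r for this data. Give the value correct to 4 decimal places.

n = 8, Σs = 186, Σt = 169, Σs² = 4690, Σt² = 3593, Σst = 3948
nΣst − ΣsΣt = 31584 − 31434 = 150
nΣs² − (Σs)² = 37520 − 34596 = 2924; nΣt² − (Σt)² = 28744 − 28561 = 183
r = 150 / √(2924 × 183) = 150 / 731.4998 ≈ 0.2051

0.2051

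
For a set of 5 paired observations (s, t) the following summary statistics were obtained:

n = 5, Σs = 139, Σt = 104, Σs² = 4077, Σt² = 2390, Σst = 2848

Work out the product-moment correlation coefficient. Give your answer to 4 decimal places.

-0.1966

r = (nΣst − ΣsΣt) / √[(nΣs² − (Σs)²)(nΣt² − (Σt)²)]
Numerator: 5×2848 − 139×104 = -216
Denominator: √[(20385 − 19321)(11950 − 10816)] = √[1064 × 1134] = 1098.4425
r = -216 / 1098.4425 ≈ -0.1966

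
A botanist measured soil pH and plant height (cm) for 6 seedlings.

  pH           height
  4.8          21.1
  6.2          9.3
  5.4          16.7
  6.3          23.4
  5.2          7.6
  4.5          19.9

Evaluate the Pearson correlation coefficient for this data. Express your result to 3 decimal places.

n = 6, Σx = 32.4, Σy = 98, Σx² = 177.62, Σy² = 1811.92, Σxy = 525.61
nΣxy − ΣxΣy = 3153.66 − 3175.2 = -21.54
nΣx² − (Σx)² = 1065.72 − 1049.76 = 15.96; nΣy² − (Σy)² = 10871.52 − 9604 = 1267.52
r = -21.54 / √(15.96 × 1267.52) = -21.54 / 142.2309 ≈ -0.151

-0.151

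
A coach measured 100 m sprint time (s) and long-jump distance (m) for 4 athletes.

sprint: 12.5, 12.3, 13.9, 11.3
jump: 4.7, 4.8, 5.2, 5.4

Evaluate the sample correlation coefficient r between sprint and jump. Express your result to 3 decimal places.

n = 4, Σx = 50, Σy = 20.1, Σx² = 628.44, Σy² = 101.33, Σxy = 251.09
nΣxy − ΣxΣy = 1004.36 − 1005 = -0.64
nΣx² − (Σx)² = 2513.76 − 2500 = 13.76; nΣy² − (Σy)² = 405.32 − 404.01 = 1.31
r = -0.64 / √(13.76 × 1.31) = -0.64 / 4.2457 ≈ -0.151

-0.151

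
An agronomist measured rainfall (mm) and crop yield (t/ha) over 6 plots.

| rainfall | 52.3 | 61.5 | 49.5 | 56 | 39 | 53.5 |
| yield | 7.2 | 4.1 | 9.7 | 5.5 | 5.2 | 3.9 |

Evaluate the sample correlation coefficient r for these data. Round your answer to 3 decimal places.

n = 6, Σx = 311.8, Σy = 35.6, Σx² = 16487.04, Σy² = 235.24, Σxy = 1828.31
nΣxy − ΣxΣy = 10969.86 − 11100.08 = -130.22
nΣx² − (Σx)² = 98922.24 − 97219.24 = 1703; nΣy² − (Σy)² = 1411.44 − 1267.36 = 144.08
r = -130.22 / √(1703 × 144.08) = -130.22 / 495.3466 ≈ -0.263

-0.263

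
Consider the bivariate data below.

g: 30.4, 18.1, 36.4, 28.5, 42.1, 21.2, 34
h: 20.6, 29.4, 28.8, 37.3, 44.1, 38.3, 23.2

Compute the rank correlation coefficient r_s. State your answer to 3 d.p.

0.000

Rank g: 4, 1, 6, 3, 7, 2, 5
Rank h: 1, 4, 3, 5, 7, 6, 2
d = rank(g) − rank(h): 3, -3, 3, -2, 0, -4, 3; Σd² = 56
ρ = 1 − 6Σd² / [n(n²−1)] = 1 − 6×56 / (7×48) = 1 − 336/336 ≈ 0.000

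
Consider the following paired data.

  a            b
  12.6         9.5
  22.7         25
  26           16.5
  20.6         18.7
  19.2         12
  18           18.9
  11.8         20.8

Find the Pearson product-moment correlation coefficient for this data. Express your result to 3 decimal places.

n = 7, Σa = 130.9, Σb = 121.4, Σa² = 2606.29, Σb² = 2271.04, Σab = 2317.46
nΣab − ΣaΣb = 16222.22 − 15891.26 = 330.96
nΣa² − (Σa)² = 18244.03 − 17134.81 = 1109.22; nΣb² − (Σb)² = 15897.28 − 14737.96 = 1159.32
r = 330.96 / √(1109.22 × 1159.32) = 330.96 / 1133.9934 ≈ 0.292

0.292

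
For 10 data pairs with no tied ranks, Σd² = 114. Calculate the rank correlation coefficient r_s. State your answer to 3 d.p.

ρ = 1 − 6Σd² / [n(n²−1)] = 1 − 6×114 / (10×99)
  = 1 − 684/990 = 1 − 0.6909 ≈ 0.309

0.309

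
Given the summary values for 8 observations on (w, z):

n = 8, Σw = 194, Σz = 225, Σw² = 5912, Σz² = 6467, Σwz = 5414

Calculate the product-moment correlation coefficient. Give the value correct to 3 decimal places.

-0.103

r = (nΣwz − ΣwΣz) / √[(nΣw² − (Σw)²)(nΣz² − (Σz)²)]
Numerator: 8×5414 − 194×225 = -338
Denominator: √[(47296 − 37636)(51736 − 50625)] = √[9660 × 1111] = 3276.0128
r = -338 / 3276.0128 ≈ -0.103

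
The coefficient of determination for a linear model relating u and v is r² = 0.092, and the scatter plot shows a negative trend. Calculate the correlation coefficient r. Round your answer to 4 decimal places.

|r| = √0.092 = 0.3033
The association is negative, so r = −0.3033.

-0.3033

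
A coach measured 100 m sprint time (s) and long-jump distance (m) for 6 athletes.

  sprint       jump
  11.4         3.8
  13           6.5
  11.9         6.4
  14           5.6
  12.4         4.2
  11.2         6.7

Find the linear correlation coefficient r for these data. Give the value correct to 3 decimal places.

0.089

n = 6, Σx = 73.9, Σy = 33.2, Σx² = 915.77, Σy² = 191.54, Σxy = 409.5
nΣxy − ΣxΣy = 2457 − 2453.48 = 3.52
nΣx² − (Σx)² = 5494.62 − 5461.21 = 33.41; nΣy² − (Σy)² = 1149.24 − 1102.24 = 47
r = 3.52 / √(33.41 × 47) = 3.52 / 39.6266 ≈ 0.089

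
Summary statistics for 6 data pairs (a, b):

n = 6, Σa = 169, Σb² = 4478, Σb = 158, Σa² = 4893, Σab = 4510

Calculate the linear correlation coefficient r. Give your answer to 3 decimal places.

0.291

r = (nΣab − ΣaΣb) / √[(nΣa² − (Σa)²)(nΣb² − (Σb)²)]
Numerator: 6×4510 − 169×158 = 358
Denominator: √[(29358 − 28561)(26868 − 24964)] = √[797 × 1904] = 1231.8636
r = 358 / 1231.8636 ≈ 0.291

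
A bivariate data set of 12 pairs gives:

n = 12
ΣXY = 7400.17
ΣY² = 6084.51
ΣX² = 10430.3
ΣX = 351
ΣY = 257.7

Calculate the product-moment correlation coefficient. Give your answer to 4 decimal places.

-0.4585

r = (nΣXY − ΣXΣY) / √[(nΣX² − (ΣX)²)(nΣY² − (ΣY)²)]
Numerator: 12×7400.17 − 351×257.7 = -1650.66
Denominator: √[(125163.6 − 123201)(73014.12 − 66409.29)] = √[1962.6 × 6604.83] = 3600.3666
r = -1650.66 / 3600.3666 ≈ -0.4585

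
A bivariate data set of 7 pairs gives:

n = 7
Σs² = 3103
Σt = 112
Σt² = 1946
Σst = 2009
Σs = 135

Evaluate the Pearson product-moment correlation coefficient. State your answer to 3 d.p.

r = (nΣst − ΣsΣt) / √[(nΣs² − (Σs)²)(nΣt² − (Σt)²)]
Numerator: 7×2009 − 135×112 = -1057
Denominator: √[(21721 − 18225)(13622 − 12544)] = √[3496 × 1078] = 1941.3109
r = -1057 / 1941.3109 ≈ -0.544

-0.544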